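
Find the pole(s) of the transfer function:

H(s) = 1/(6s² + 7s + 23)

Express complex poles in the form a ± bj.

Discriminant = 7² - 4×6×23 = 49 - 552 = -503 < 0, so the poles are a complex conjugate pair s = (-7 ± j√503)/(2×6). Real part = -7/(2×6) = -7/12 ≈ -0.5833; imaginary part = ±√503/(2×6) ≈ 1.8690. Poles: s = -0.5833 ± 1.8690j.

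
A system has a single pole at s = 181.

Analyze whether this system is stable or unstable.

Pole at s = 181 is in the right half-plane. Unstable.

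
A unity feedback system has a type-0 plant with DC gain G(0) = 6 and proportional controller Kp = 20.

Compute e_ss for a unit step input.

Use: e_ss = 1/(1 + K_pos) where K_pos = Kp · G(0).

K_pos = Kp · G(0) = 20 × 6 = 120. e_ss = 1/(1 + 120) = 0.0083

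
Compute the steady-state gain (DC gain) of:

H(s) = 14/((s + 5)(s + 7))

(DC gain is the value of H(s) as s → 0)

DC gain = H(0) = 14/(5 × 7) = 14/35 = 0.4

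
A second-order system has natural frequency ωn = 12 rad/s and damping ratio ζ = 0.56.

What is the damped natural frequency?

ωd = ωn√(1 - ζ²) = 12√(1 - 0.56²) = 9.94 rad/s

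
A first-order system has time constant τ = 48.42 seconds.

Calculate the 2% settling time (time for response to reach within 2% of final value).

For first-order system, 2% settling time ≈ 4τ = 4 × 48.42 = 193.68 s.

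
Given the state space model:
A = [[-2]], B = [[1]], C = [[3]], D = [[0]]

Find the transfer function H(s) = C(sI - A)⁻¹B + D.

(sI - A)⁻¹ = 1/(s + 2). H(s) = 3 × 1/(s + 2) + 0 = 3/(s + 2).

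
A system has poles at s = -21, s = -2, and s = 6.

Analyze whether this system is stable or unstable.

Pole(s) at s = 6 are not in the left half-plane. System is unstable.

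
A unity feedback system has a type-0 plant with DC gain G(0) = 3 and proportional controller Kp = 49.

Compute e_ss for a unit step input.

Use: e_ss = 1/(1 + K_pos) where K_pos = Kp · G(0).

K_pos = Kp · G(0) = 49 × 3 = 147. e_ss = 1/(1 + 147) = 0.0068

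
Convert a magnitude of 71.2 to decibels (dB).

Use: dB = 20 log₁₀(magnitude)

dB = 20 log₁₀(71.2) = 37.0 dB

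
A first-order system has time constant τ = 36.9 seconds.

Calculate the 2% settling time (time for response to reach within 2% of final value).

For first-order system, 2% settling time ≈ 4τ = 4 × 36.9 = 147.6 s.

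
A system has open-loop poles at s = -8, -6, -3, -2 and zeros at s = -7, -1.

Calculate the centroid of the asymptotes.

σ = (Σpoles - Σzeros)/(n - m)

σ = (Σpoles - Σzeros)/(n - m) = (-19 - (-8))/(4 - 2) = -11/2 = -5.5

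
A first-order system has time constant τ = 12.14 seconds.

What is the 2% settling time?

For first-order system, 2% settling time ≈ 4τ = 4 × 12.14 = 48.56 s.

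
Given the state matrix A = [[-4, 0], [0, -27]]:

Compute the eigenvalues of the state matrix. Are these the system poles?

For diagonal matrix, eigenvalues are diagonal entries: λ₁ = -4, λ₂ = -27. Eigenvalues of A = system poles.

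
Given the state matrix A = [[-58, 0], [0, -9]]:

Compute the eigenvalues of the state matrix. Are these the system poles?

For diagonal matrix, eigenvalues are diagonal entries: λ₁ = -58, λ₂ = -9. Eigenvalues of A = system poles.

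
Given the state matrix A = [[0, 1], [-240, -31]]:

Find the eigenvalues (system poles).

det(A - λI) = λ² - (-31)λ + 240 = (λ - (-16))(λ - (-15)). Eigenvalues: -16, -15.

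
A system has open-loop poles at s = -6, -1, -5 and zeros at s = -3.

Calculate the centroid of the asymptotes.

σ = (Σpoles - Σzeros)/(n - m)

σ = (Σpoles - Σzeros)/(n - m) = (-12 - (-3))/(3 - 1) = -9/2 = -4.5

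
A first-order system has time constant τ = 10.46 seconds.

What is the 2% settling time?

For first-order system, 2% settling time ≈ 4τ = 4 × 10.46 = 41.84 s.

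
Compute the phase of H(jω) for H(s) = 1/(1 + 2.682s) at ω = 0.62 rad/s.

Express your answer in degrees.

Phase = -arctan(ωτ) = -arctan(0.62 × 2.682) = -59.0°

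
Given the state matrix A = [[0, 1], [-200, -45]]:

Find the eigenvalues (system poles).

det(A - λI) = λ² - (-45)λ + 200 = (λ - (-5))(λ - (-40)). Eigenvalues: -5, -40.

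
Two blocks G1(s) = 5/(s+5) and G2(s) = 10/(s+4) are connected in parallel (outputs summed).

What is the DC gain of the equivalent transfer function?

Parallel: G_eq = G1 + G2. DC gain = G1(0) + G2(0) = 5/5 + 10/4 = 1 + 2.5 = 3.5.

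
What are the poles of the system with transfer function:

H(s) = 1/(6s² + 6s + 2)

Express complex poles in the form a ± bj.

Discriminant = 6² - 4×6×2 = 36 - 48 = -12 < 0, so the poles are a complex conjugate pair s = (-6 ± j√12)/(2×6). Real part = -6/(2×6) = -6/12 = -0.5; imaginary part = ±√12/(2×6) ≈ 0.2887. Poles: s = -0.5 ± 0.2887j.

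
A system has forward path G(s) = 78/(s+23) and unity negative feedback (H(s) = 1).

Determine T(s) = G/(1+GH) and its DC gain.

T(s) = G/(1+GH) = [78/(s+23)] / [1 + 78/(s+23)] = 78/(s+23+78) = 78/(s+101). DC gain = 78/101 = 0.7723.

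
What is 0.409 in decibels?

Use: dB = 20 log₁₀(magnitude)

dB = 20 log₁₀(0.409) = -7.8 dB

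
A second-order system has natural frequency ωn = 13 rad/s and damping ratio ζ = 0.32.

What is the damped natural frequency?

ωd = ωn√(1 - ζ²) = 13√(1 - 0.32²) = 12.32 rad/s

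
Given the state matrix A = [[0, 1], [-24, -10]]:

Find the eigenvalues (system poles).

det(A - λI) = λ² - (-10)λ + 24 = (λ - (-6))(λ - (-4)). Eigenvalues: -6, -4.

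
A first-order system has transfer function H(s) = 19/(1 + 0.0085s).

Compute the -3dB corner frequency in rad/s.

Corner frequency = 1/τ = 1/0.0085 = 117.647 rad/s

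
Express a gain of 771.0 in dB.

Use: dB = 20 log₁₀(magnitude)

dB = 20 log₁₀(771.0) = 57.7 dB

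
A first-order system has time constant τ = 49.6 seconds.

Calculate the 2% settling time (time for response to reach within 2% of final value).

For first-order system, 2% settling time ≈ 4τ = 4 × 49.6 = 198.4 s.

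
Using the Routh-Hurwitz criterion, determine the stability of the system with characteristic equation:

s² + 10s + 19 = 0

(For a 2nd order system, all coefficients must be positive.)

Coefficients: 1, 10, 19. All positive, so system is stable.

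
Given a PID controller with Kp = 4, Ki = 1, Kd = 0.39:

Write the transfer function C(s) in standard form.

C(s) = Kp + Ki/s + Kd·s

Substituting values: C(s) = 4 + 1/s + 0.39s = (0.39s² + 4s + 1)/s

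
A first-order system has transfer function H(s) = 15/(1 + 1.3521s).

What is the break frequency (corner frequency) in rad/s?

Corner frequency = 1/τ = 1/1.3521 = 0.74 rad/s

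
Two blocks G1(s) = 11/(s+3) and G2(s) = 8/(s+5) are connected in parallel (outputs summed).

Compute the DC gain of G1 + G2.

Parallel: G_eq = G1 + G2. DC gain = G1(0) + G2(0) = 11/3 + 8/5 = 3.6667 + 1.6 = 5.2667.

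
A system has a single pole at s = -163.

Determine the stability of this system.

Pole at s = -163 is in the left half-plane. Stable.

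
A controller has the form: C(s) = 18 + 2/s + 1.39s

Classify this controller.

This is a Proportional-Integral-Derivative (PID) controller.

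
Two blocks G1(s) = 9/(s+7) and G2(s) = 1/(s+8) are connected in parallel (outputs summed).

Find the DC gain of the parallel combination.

Parallel: G_eq = G1 + G2. DC gain = G1(0) + G2(0) = 9/7 + 1/8 = 1.2857 + 0.125 = 1.4107.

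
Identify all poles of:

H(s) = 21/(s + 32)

Pole is where denominator = 0: s + 32 = 0, so s = -32.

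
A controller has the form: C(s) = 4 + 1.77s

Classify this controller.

This is a Proportional-Derivative (PD) controller.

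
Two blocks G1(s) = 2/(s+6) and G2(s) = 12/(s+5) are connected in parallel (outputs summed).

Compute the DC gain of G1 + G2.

Parallel: G_eq = G1 + G2. DC gain = G1(0) + G2(0) = 2/6 + 12/5 = 0.3333 + 2.4 = 2.7333.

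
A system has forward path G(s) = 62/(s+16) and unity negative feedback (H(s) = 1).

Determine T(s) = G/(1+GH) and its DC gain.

T(s) = G/(1+GH) = [62/(s+16)] / [1 + 62/(s+16)] = 62/(s+16+62) = 62/(s+78). DC gain = 62/78 = 0.7949.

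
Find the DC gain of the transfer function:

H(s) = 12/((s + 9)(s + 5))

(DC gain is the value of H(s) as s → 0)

DC gain = H(0) = 12/(9 × 5) = 12/45 = 0.2667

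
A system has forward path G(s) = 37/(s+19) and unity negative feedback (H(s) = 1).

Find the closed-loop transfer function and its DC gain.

T(s) = G/(1+GH) = [37/(s+19)] / [1 + 37/(s+19)] = 37/(s+19+37) = 37/(s+56). DC gain = 37/56 = 0.6607.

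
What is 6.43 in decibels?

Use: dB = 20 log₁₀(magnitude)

dB = 20 log₁₀(6.43) = 16.2 dB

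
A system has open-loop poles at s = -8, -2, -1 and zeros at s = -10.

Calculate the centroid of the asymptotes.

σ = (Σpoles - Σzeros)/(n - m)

σ = (Σpoles - Σzeros)/(n - m) = (-11 - (-10))/(3 - 1) = -1/2 = -0.5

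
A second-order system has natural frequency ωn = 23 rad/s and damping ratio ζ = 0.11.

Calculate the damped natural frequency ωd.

ωd = ωn√(1 - ζ²) = 23√(1 - 0.11²) = 22.86 rad/s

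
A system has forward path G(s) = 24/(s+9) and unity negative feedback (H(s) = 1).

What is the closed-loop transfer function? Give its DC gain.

T(s) = G/(1+GH) = [24/(s+9)] / [1 + 24/(s+9)] = 24/(s+9+24) = 24/(s+33). DC gain = 24/33 = 0.7273.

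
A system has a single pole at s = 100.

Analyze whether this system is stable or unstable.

Pole at s = 100 is in the right half-plane. Unstable.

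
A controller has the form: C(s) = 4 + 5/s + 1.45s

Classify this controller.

This is a Proportional-Integral-Derivative (PID) controller.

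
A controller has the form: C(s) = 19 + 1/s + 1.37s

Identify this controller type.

This is a Proportional-Integral-Derivative (PID) controller.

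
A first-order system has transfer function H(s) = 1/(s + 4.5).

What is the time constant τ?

For H(s) = 1/(s + 1/τ), the pole is at -1/τ = -4.5, so τ = 1/4.5 = 0.2222 s.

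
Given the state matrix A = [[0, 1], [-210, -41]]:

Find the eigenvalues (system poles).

det(A - λI) = λ² - (-41)λ + 210 = (λ - (-35))(λ - (-6)). Eigenvalues: -35, -6.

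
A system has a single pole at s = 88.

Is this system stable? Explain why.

Pole at s = 88 is in the right half-plane. Unstable.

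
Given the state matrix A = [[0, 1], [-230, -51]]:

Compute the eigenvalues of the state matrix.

det(A - λI) = λ² - (-51)λ + 230 = (λ - (-46))(λ - (-5)). Eigenvalues: -46, -5.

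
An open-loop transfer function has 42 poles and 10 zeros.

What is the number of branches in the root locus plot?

Root locus has n branches where n = number of poles = 42.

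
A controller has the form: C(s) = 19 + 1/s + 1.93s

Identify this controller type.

This is a Proportional-Integral-Derivative (PID) controller.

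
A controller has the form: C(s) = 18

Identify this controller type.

This is a Proportional (P) controller.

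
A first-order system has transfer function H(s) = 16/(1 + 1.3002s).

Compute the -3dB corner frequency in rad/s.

Corner frequency = 1/τ = 1/1.3002 = 0.769 rad/s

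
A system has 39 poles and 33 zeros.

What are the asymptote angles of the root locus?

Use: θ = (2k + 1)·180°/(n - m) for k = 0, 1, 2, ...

n - m = 39 - 33 = 6. Angles: θk = (2k + 1)·180°/6 = 30°, 90°, 150°, 210°, 270°, 330°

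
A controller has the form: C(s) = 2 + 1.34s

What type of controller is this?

This is a Proportional-Derivative (PD) controller.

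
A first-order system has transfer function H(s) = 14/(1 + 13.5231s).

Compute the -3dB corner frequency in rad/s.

Corner frequency = 1/τ = 1/13.5231 = 0.074 rad/s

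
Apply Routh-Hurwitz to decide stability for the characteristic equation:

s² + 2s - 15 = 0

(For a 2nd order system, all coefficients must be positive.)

Coefficients: 1, 2, -15. c=-15 not positive, so system is unstable.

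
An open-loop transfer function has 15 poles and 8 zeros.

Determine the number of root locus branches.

Root locus has n branches where n = number of poles = 15.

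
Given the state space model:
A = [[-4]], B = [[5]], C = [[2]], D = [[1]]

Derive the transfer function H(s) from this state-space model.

(sI - A)⁻¹ = 1/(s + 4). H(s) = 2×5/(s + 4) + 1 = (s + 14)/(s + 4).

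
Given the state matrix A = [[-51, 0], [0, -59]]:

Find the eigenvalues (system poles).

For diagonal matrix, eigenvalues are diagonal entries: λ₁ = -51, λ₂ = -59.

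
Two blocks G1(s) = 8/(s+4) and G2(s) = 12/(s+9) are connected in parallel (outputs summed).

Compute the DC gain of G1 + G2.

Parallel: G_eq = G1 + G2. DC gain = G1(0) + G2(0) = 8/4 + 12/9 = 2 + 1.3333 = 3.3333.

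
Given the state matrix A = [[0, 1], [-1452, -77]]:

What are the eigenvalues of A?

det(A - λI) = λ² - (-77)λ + 1452 = (λ - (-44))(λ - (-33)). Eigenvalues: -44, -33.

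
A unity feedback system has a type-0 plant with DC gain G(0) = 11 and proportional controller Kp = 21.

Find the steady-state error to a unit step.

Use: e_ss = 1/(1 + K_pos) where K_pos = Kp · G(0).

K_pos = Kp · G(0) = 21 × 11 = 231. e_ss = 1/(1 + 231) = 0.0043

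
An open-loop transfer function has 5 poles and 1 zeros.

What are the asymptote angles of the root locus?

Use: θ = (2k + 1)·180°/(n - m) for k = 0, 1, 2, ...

n - m = 5 - 1 = 4. Angles: θk = (2k + 1)·180°/4 = 45°, 135°, 225°, 315°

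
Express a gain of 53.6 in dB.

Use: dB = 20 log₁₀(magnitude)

dB = 20 log₁₀(53.6) = 34.6 dB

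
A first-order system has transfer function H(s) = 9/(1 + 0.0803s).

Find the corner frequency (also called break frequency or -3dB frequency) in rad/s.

Corner frequency = 1/τ = 1/0.0803 = 12.453 rad/s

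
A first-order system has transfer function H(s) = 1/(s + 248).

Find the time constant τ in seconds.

For H(s) = 1/(s + 1/τ), the pole is at -1/τ = -248, so τ = 1/248 = 0.0040 s.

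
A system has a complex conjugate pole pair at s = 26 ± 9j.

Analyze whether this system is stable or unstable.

Real part of poles is 26 (> 0, right half-plane). Unstable.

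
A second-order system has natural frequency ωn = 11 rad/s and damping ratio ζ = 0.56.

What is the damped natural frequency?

ωd = ωn√(1 - ζ²) = 11√(1 - 0.56²) = 9.11 rad/s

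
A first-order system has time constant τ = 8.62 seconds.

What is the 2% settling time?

For first-order system, 2% settling time ≈ 4τ = 4 × 8.62 = 34.48 s.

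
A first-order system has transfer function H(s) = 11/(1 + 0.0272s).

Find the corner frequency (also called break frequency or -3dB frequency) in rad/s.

Corner frequency = 1/τ = 1/0.0272 = 36.765 rad/s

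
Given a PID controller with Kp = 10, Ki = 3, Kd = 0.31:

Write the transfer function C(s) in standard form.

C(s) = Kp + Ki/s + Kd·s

Substituting values: C(s) = 10 + 3/s + 0.31s = (0.31s² + 10s + 3)/s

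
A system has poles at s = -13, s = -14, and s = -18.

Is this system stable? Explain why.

All poles are in the left half-plane. System is stable.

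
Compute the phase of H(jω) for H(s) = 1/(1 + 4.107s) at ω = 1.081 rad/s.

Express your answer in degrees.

Phase = -arctan(ωτ) = -arctan(1.081 × 4.107) = -77.3°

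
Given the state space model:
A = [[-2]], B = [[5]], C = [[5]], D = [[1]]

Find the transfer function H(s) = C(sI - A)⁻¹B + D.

(sI - A)⁻¹ = 1/(s + 2). H(s) = 5×5/(s + 2) + 1 = (s + 27)/(s + 2).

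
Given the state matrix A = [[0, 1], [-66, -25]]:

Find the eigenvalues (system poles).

det(A - λI) = λ² - (-25)λ + 66 = (λ - (-3))(λ - (-22)). Eigenvalues: -3, -22.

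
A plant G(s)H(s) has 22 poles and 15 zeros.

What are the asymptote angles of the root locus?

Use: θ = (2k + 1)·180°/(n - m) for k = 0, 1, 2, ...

n - m = 22 - 15 = 7. Angles: θk = (2k + 1)·180°/7 = 25.71°, 77.14°, 128.57°, 180°, 231.43°, 282.86°, 334.29°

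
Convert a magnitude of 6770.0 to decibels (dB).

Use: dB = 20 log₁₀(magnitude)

dB = 20 log₁₀(6770.0) = 76.6 dB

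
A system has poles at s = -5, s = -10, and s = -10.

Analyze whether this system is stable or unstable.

All poles are in the left half-plane. System is stable.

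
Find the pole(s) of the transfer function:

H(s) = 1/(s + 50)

Pole is where denominator = 0: s + 50 = 0, so s = -50.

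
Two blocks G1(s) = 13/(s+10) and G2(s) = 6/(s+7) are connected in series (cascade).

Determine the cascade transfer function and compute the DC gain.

Series: multiply transfer functions. G_eq = 13/(s+10) × 6/(s+7) = 78/((s+10)(s+7)). DC gain = 78/(10×7) = 1.1143.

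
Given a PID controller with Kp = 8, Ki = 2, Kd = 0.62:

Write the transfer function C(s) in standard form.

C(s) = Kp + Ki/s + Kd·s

Substituting values: C(s) = 8 + 2/s + 0.62s = (0.62s² + 8s + 2)/s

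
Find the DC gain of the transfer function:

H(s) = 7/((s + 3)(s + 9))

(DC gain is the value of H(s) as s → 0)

DC gain = H(0) = 7/(3 × 9) = 7/27 = 0.2593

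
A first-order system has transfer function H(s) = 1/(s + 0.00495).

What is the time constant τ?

For H(s) = 1/(s + 1/τ), the pole is at -1/τ = -0.00495, so τ = 1/0.00495 = 202 s.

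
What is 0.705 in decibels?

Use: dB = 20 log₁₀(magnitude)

dB = 20 log₁₀(0.705) = -3.0 dB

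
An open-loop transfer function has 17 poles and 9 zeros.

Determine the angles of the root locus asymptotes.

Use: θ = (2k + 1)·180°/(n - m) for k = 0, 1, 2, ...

n - m = 17 - 9 = 8. Angles: θk = (2k + 1)·180°/8 = 22.5°, 67.5°, 112.5°, 157.5°, 202.5°, 247.5°, 292.5°, 337.5°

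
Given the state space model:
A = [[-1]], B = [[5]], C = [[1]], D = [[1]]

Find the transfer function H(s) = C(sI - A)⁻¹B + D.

(sI - A)⁻¹ = 1/(s + 1). H(s) = 1×5/(s + 1) + 1 = (s + 6)/(s + 1).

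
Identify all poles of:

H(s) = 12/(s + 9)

Pole is where denominator = 0: s + 9 = 0, so s = -9.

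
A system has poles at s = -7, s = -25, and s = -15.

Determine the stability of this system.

All poles are in the left half-plane. System is stable.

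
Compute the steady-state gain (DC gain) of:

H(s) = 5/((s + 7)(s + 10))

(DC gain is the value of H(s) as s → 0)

DC gain = H(0) = 5/(7 × 10) = 5/70 = 0.0714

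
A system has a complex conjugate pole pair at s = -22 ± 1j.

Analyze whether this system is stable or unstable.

Real part of poles is -22 (< 0, left half-plane). Stable.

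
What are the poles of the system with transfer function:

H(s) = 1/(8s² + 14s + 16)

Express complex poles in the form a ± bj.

Discriminant = 14² - 4×8×16 = 196 - 512 = -316 < 0, so the poles are a complex conjugate pair s = (-14 ± j√316)/(2×8). Real part = -14/(2×8) = -14/16 = -0.875; imaginary part = ±√316/(2×8) ≈ 1.1110. Poles: s = -0.875 ± 1.1110j.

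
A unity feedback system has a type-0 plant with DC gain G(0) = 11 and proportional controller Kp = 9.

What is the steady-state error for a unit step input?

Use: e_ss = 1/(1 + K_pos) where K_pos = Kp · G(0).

K_pos = Kp · G(0) = 9 × 11 = 99. e_ss = 1/(1 + 99) = 0.01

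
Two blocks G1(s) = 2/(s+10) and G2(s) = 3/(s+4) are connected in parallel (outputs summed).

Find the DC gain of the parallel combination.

Parallel: G_eq = G1 + G2. DC gain = G1(0) + G2(0) = 2/10 + 3/4 = 0.2 + 0.75 = 0.95.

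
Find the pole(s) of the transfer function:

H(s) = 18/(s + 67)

Pole is where denominator = 0: s + 67 = 0, so s = -67.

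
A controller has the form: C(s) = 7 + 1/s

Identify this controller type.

This is a Proportional-Integral (PI) controller.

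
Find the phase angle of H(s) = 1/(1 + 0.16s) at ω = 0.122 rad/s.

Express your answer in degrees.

Phase = -arctan(ωτ) = -arctan(0.122 × 0.16) = -1.1°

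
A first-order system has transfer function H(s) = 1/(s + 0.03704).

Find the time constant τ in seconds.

For H(s) = 1/(s + 1/τ), the pole is at -1/τ = -0.03704, so τ = 1/0.03704 = 27 s.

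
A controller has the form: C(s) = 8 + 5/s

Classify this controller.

This is a Proportional-Integral (PI) controller.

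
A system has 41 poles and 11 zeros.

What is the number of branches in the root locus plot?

Root locus has n branches where n = number of poles = 41.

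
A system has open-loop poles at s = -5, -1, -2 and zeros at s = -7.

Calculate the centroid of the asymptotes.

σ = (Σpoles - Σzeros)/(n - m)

σ = (Σpoles - Σzeros)/(n - m) = (-8 - (-7))/(3 - 1) = -1/2 = -0.5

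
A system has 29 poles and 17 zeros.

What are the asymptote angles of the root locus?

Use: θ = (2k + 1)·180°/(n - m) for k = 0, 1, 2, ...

n - m = 29 - 17 = 12. Angles: θk = (2k + 1)·180°/12 = 15°, 45°, 75°, 105°, 135°, 165°, 195°, 225°, 255°, 285°, 315°, 345°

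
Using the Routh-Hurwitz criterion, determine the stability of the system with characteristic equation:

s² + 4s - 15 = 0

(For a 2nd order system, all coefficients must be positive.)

Coefficients: 1, 4, -15. c=-15 not positive, so system is unstable.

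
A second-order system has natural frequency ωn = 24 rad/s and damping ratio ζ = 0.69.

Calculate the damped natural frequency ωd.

ωd = ωn√(1 - ζ²) = 24√(1 - 0.69²) = 17.37 rad/s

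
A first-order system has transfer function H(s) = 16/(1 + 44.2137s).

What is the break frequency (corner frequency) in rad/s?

Corner frequency = 1/τ = 1/44.2137 = 0.023 rad/s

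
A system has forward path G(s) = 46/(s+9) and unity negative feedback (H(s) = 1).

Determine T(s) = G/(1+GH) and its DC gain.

T(s) = G/(1+GH) = [46/(s+9)] / [1 + 46/(s+9)] = 46/(s+9+46) = 46/(s+55). DC gain = 46/55 = 0.8364.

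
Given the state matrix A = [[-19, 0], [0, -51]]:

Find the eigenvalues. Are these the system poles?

For diagonal matrix, eigenvalues are diagonal entries: λ₁ = -19, λ₂ = -51. Eigenvalues of A = system poles.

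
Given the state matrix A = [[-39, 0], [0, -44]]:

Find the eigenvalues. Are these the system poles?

For diagonal matrix, eigenvalues are diagonal entries: λ₁ = -39, λ₂ = -44. Eigenvalues of A = system poles.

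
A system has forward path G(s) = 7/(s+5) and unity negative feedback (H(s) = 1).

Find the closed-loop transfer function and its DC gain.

T(s) = G/(1+GH) = [7/(s+5)] / [1 + 7/(s+5)] = 7/(s+5+7) = 7/(s+12). DC gain = 7/12 = 0.5833.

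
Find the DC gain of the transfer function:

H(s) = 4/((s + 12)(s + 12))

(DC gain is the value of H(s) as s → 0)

DC gain = H(0) = 4/(12 × 12) = 4/144 = 0.0278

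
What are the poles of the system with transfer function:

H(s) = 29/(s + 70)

Pole is where denominator = 0: s + 70 = 0, so s = -70.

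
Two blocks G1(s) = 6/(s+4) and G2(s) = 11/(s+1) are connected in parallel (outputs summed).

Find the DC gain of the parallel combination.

Parallel: G_eq = G1 + G2. DC gain = G1(0) + G2(0) = 6/4 + 11/1 = 1.5 + 11 = 12.5.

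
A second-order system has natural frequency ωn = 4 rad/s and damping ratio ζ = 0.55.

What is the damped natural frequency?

ωd = ωn√(1 - ζ²) = 4√(1 - 0.55²) = 3.34 rad/s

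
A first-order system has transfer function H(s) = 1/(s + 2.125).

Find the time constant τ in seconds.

For H(s) = 1/(s + 1/τ), the pole is at -1/τ = -2.125, so τ = 1/2.125 = 0.4706 s.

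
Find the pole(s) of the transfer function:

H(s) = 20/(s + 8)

Pole is where denominator = 0: s + 8 = 0, so s = -8.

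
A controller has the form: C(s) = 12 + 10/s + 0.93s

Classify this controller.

This is a Proportional-Integral-Derivative (PID) controller.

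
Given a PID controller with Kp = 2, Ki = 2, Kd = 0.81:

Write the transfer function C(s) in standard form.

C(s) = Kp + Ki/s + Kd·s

Substituting values: C(s) = 2 + 2/s + 0.81s = (0.81s² + 2s + 2)/s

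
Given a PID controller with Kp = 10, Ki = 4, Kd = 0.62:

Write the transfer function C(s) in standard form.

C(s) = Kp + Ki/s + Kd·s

Substituting values: C(s) = 10 + 4/s + 0.62s = (0.62s² + 10s + 4)/s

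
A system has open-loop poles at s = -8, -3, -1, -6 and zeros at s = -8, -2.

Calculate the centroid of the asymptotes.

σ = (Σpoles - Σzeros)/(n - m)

σ = (Σpoles - Σzeros)/(n - m) = (-18 - (-10))/(4 - 2) = -8/2 = -4.0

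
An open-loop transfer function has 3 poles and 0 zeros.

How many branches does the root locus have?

Root locus has n branches where n = number of poles = 3.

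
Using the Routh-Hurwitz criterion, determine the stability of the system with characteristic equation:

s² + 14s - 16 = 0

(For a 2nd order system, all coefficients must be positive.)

Coefficients: 1, 14, -16. c=-16 not positive, so system is unstable.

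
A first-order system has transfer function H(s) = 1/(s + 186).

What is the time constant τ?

For H(s) = 1/(s + 1/τ), the pole is at -1/τ = -186, so τ = 1/186 = 0.0054 s.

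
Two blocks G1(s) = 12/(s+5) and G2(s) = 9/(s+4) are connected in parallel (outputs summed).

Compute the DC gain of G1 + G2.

Parallel: G_eq = G1 + G2. DC gain = G1(0) + G2(0) = 12/5 + 9/4 = 2.4 + 2.25 = 4.65.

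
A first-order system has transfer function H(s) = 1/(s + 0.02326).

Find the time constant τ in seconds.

For H(s) = 1/(s + 1/τ), the pole is at -1/τ = -0.02326, so τ = 1/0.02326 = 42.99 s.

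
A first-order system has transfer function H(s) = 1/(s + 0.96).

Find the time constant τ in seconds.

For H(s) = 1/(s + 1/τ), the pole is at -1/τ = -0.96, so τ = 1/0.96 = 1.0417 s.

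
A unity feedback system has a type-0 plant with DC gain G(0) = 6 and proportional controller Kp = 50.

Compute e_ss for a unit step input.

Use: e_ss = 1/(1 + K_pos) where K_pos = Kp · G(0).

K_pos = Kp · G(0) = 50 × 6 = 300. e_ss = 1/(1 + 300) = 0.0033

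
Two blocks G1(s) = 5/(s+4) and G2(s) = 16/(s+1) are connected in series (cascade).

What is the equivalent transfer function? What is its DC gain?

Series: multiply transfer functions. G_eq = 5/(s+4) × 16/(s+1) = 80/((s+4)(s+1)). DC gain = 80/(4×1) = 20.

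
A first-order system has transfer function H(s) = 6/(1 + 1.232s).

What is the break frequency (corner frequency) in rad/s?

Corner frequency = 1/τ = 1/1.232 = 0.812 rad/s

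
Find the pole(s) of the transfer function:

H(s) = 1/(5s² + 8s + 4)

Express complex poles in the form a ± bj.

Discriminant = 8² - 4×5×4 = 64 - 80 = -16 < 0, so the poles are a complex conjugate pair s = (-8 ± j√16)/(2×5). Real part = -8/(2×5) = -8/10 = -0.8; imaginary part = ±√16/(2×5) = 4/10 = 0.4. Poles: s = -0.8 ± 0.4j.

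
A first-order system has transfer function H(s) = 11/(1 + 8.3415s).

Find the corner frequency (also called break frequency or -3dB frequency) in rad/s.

Corner frequency = 1/τ = 1/8.3415 = 0.12 rad/s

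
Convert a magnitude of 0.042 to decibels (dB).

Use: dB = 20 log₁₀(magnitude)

dB = 20 log₁₀(0.042) = -27.5 dB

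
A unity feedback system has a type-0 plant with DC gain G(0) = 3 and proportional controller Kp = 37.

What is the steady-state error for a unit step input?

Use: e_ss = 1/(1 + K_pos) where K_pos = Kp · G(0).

K_pos = Kp · G(0) = 37 × 3 = 111. e_ss = 1/(1 + 111) = 0.0089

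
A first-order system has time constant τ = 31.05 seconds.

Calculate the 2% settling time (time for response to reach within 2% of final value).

For first-order system, 2% settling time ≈ 4τ = 4 × 31.05 = 124.2 s.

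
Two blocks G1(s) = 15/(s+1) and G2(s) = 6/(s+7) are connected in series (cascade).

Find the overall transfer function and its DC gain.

Series: multiply transfer functions. G_eq = 15/(s+1) × 6/(s+7) = 90/((s+1)(s+7)). DC gain = 90/(1×7) = 12.8571.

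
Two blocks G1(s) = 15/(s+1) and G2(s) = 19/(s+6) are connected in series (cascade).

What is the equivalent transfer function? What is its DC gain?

Series: multiply transfer functions. G_eq = 15/(s+1) × 19/(s+6) = 285/((s+1)(s+6)). DC gain = 285/(1×6) = 47.5.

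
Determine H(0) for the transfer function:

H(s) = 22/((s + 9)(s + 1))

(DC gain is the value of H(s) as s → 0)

DC gain = H(0) = 22/(9 × 1) = 22/9 = 2.4444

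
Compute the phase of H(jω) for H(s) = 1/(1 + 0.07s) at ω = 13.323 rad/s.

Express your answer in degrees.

Phase = -arctan(ωτ) = -arctan(13.323 × 0.07) = -43.0°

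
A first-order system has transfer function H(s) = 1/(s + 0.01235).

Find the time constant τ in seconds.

For H(s) = 1/(s + 1/τ), the pole is at -1/τ = -0.01235, so τ = 1/0.01235 = 80.97 s.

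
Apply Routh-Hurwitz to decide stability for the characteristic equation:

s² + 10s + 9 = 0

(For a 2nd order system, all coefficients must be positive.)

Coefficients: 1, 10, 9. All positive, so system is stable.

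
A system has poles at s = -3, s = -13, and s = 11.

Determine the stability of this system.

Pole(s) at s = 11 are not in the left half-plane. System is unstable.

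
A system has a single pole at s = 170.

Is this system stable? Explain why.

Pole at s = 170 is in the right half-plane. Unstable.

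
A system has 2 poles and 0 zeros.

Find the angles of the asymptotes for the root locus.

n - m = 2 - 0 = 2. Angles: θk = (2k + 1)·180°/2 = 90°, 270°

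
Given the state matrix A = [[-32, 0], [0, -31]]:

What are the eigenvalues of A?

For diagonal matrix, eigenvalues are diagonal entries: λ₁ = -32, λ₂ = -31.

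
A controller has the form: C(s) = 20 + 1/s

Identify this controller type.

This is a Proportional-Integral (PI) controller.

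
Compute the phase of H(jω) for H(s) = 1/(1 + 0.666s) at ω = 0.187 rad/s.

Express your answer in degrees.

Phase = -arctan(ωτ) = -arctan(0.187 × 0.666) = -7.1°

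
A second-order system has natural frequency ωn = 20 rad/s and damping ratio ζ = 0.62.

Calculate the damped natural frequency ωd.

ωd = ωn√(1 - ζ²) = 20√(1 - 0.62²) = 15.69 rad/s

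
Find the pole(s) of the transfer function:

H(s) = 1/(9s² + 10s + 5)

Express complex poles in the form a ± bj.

Discriminant = 10² - 4×9×5 = 100 - 180 = -80 < 0, so the poles are a complex conjugate pair s = (-10 ± j√80)/(2×9). Real part = -10/(2×9) = -10/18 ≈ -0.5556; imaginary part = ±√80/(2×9) ≈ 0.4969. Poles: s = -0.5556 ± 0.4969j.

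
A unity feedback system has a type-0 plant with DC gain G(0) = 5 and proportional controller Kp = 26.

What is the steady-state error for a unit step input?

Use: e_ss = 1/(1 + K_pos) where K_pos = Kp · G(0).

K_pos = Kp · G(0) = 26 × 5 = 130. e_ss = 1/(1 + 130) = 0.0076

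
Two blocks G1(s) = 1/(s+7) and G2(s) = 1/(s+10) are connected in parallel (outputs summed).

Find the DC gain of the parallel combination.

Parallel: G_eq = G1 + G2. DC gain = G1(0) + G2(0) = 1/7 + 1/10 = 0.1429 + 0.1 = 0.2429.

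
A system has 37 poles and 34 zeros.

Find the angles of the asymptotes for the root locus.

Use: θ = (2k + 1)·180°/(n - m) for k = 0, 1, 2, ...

n - m = 37 - 34 = 3. Angles: θk = (2k + 1)·180°/3 = 60°, 180°, 300°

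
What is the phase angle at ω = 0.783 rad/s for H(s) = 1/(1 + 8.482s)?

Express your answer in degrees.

Phase = -arctan(ωτ) = -arctan(0.783 × 8.482) = -81.4°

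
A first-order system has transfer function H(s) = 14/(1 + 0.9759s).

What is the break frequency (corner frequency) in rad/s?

Corner frequency = 1/τ = 1/0.9759 = 1.025 rad/s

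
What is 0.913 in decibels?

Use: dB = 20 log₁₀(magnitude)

dB = 20 log₁₀(0.913) = -0.8 dB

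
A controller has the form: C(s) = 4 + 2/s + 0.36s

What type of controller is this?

This is a Proportional-Integral-Derivative (PID) controller.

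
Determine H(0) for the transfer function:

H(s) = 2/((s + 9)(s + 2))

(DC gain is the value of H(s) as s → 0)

DC gain = H(0) = 2/(9 × 2) = 2/18 = 0.1111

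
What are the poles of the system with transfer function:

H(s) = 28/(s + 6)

Pole is where denominator = 0: s + 6 = 0, so s = -6.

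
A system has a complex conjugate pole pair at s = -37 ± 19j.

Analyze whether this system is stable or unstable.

Real part of poles is -37 (< 0, left half-plane). Stable.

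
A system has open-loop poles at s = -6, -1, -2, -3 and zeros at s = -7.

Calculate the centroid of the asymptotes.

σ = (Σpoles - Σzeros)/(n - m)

σ = (Σpoles - Σzeros)/(n - m) = (-12 - (-7))/(4 - 1) = -5/3 = -1.67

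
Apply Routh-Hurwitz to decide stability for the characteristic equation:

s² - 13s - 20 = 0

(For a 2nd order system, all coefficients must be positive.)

Coefficients: 1, -13, -20. b=-13, c=-20 not positive, so system is unstable.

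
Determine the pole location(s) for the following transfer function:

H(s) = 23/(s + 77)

Pole is where denominator = 0: s + 77 = 0, so s = -77.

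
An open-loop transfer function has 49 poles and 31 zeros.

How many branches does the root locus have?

Root locus has n branches where n = number of poles = 49.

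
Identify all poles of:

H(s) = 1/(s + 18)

Pole is where denominator = 0: s + 18 = 0, so s = -18.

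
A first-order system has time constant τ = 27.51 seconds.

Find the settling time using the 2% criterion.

For first-order system, 2% settling time ≈ 4τ = 4 × 27.51 = 110.04 s.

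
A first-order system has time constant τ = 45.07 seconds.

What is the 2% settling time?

For first-order system, 2% settling time ≈ 4τ = 4 × 45.07 = 180.28 s.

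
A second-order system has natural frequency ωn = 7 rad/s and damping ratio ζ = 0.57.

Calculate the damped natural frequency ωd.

ωd = ωn√(1 - ζ²) = 7√(1 - 0.57²) = 5.75 rad/s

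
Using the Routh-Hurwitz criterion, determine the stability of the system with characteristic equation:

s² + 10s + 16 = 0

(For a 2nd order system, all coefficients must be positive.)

Coefficients: 1, 10, 16. All positive, so system is stable.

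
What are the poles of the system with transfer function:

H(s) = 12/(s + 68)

Pole is where denominator = 0: s + 68 = 0, so s = -68.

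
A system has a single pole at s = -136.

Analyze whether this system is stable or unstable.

Pole at s = -136 is in the left half-plane. Stable.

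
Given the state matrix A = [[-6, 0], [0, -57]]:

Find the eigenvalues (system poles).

For diagonal matrix, eigenvalues are diagonal entries: λ₁ = -6, λ₂ = -57.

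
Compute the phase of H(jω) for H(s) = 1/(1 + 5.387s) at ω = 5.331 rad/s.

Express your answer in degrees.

Phase = -arctan(ωτ) = -arctan(5.331 × 5.387) = -88.0°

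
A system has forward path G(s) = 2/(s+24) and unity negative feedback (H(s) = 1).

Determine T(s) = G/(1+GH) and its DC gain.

T(s) = G/(1+GH) = [2/(s+24)] / [1 + 2/(s+24)] = 2/(s+24+2) = 2/(s+26). DC gain = 2/26 = 0.0769.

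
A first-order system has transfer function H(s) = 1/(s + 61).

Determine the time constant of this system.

For H(s) = 1/(s + 1/τ), the pole is at -1/τ = -61, so τ = 1/61 = 0.0164 s.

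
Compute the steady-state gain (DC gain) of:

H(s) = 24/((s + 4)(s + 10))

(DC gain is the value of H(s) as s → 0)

DC gain = H(0) = 24/(4 × 10) = 24/40 = 0.6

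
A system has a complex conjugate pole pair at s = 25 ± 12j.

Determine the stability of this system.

Real part of poles is 25 (> 0, right half-plane). Unstable.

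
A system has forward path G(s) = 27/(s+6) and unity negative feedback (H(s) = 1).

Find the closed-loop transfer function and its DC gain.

T(s) = G/(1+GH) = [27/(s+6)] / [1 + 27/(s+6)] = 27/(s+6+27) = 27/(s+33). DC gain = 27/33 = 0.8182.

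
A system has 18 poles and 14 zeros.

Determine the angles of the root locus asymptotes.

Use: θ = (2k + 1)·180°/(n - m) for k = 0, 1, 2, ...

n - m = 18 - 14 = 4. Angles: θk = (2k + 1)·180°/4 = 45°, 135°, 225°, 315°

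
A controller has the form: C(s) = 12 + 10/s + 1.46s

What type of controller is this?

This is a Proportional-Integral-Derivative (PID) controller.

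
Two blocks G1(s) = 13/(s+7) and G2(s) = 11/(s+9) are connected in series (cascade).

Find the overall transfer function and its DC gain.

Series: multiply transfer functions. G_eq = 13/(s+7) × 11/(s+9) = 143/((s+7)(s+9)). DC gain = 143/(7×9) = 2.2698.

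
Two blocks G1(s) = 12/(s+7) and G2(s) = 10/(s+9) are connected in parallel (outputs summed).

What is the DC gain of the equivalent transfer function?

Parallel: G_eq = G1 + G2. DC gain = G1(0) + G2(0) = 12/7 + 10/9 = 1.7143 + 1.1111 = 2.8254.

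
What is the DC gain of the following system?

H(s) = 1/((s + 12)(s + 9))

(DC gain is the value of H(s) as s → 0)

DC gain = H(0) = 1/(12 × 9) = 1/108 = 0.0093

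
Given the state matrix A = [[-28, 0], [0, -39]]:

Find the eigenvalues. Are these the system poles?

For diagonal matrix, eigenvalues are diagonal entries: λ₁ = -28, λ₂ = -39. Eigenvalues of A = system poles.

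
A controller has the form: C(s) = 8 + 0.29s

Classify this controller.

This is a Proportional-Derivative (PD) controller.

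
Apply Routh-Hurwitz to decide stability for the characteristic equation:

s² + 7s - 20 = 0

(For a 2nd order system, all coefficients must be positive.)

Coefficients: 1, 7, -20. c=-20 not positive, so system is unstable.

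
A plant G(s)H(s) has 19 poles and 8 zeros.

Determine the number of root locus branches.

Root locus has n branches where n = number of poles = 19.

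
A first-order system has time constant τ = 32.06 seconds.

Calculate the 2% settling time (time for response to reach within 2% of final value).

For first-order system, 2% settling time ≈ 4τ = 4 × 32.06 = 128.24 s.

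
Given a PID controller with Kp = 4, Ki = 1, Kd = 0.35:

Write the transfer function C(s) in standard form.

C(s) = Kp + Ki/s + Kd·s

Substituting values: C(s) = 4 + 1/s + 0.35s = (0.35s² + 4s + 1)/s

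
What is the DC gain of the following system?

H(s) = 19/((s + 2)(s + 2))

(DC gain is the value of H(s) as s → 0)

DC gain = H(0) = 19/(2 × 2) = 19/4 = 4.75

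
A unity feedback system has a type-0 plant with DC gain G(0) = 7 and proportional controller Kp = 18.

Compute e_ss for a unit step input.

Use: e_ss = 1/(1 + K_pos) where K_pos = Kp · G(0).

K_pos = Kp · G(0) = 18 × 7 = 126. e_ss = 1/(1 + 126) = 0.0079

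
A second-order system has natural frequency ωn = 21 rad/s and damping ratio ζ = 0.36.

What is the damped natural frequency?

ωd = ωn√(1 - ζ²) = 21√(1 - 0.36²) = 19.59 rad/s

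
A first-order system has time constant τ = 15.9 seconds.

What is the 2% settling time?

For first-order system, 2% settling time ≈ 4τ = 4 × 15.9 = 63.6 s.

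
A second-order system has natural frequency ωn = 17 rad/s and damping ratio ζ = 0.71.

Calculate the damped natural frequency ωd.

ωd = ωn√(1 - ζ²) = 17√(1 - 0.71²) = 11.97 rad/s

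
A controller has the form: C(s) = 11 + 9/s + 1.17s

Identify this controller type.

This is a Proportional-Integral-Derivative (PID) controller.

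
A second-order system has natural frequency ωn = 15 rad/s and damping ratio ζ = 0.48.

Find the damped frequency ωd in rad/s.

ωd = ωn√(1 - ζ²) = 15√(1 - 0.48²) = 13.16 rad/s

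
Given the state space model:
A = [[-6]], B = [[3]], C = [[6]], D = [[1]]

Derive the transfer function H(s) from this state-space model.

(sI - A)⁻¹ = 1/(s + 6). H(s) = 6×3/(s + 6) + 1 = (s + 24)/(s + 6).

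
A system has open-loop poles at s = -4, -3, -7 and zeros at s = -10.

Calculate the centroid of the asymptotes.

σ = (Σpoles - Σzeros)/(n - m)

σ = (Σpoles - Σzeros)/(n - m) = (-14 - (-10))/(3 - 1) = -4/2 = -2.0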